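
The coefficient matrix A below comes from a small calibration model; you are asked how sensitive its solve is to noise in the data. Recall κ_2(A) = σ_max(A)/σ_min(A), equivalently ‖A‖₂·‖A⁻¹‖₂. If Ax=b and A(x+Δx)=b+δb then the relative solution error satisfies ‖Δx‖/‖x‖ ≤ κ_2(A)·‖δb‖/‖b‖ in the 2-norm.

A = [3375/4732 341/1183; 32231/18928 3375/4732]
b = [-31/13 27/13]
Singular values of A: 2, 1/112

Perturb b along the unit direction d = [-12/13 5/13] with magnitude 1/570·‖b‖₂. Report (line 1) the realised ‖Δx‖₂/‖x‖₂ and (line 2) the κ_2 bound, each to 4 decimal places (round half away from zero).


0.0018
0.3930

σ_max = 2, σ_min = 1/112
κ = σ_max/σ_min = 2/(1/112) = 224.0000
perturbation bound = 224.0000·1/570 = 0.3930
solve Ax = b  →  x = [-128.7692 310.3462]
2-norm of b is 3.1623; of x, 336.0004
δb = ε·‖b‖·d = [-0.0051 0.0021]; solving A·Δx = δb gives ‖Δx‖ = 0.6214
realised ‖Δx‖/‖x‖ = 0.0018
realised/bound (from unrounded values) ≈ 0.0047


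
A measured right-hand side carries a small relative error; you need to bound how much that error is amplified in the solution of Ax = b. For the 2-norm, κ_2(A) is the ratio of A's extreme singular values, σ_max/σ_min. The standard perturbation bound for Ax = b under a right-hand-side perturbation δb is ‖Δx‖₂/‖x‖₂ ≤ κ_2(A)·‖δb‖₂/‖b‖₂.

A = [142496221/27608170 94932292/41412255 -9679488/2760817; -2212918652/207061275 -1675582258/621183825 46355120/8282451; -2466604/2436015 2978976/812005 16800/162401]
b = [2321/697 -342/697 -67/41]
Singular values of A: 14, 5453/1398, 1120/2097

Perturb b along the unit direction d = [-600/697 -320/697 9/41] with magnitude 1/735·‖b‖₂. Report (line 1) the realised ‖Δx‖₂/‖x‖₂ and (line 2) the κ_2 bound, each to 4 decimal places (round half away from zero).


σ_max = 14, σ_min = 1120/2097
κ_2(A) = 14 / (1120/2097) = 26.2125
worst-case relative error ≤ 26.2125 × 1/735 = 0.0357
solve Ax = b  →  x = [-2.3448 -0.9509 -5.0234]
2-norm of b is 3.7417; of x, 5.6246
δb = ε·‖b‖·d = [-0.0044 -0.0023 0.0011]; solving A·Δx = δb gives ‖Δx‖ = 0.0095
realised ‖Δx‖/‖x‖ = 0.0017
realised/bound (from unrounded values) ≈ 0.0475

0.0017
0.0357


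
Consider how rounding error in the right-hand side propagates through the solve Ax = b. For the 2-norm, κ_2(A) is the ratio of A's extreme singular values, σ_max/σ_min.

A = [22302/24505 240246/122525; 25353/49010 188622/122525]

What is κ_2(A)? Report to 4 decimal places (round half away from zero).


M = AᵀA = [105291657/96079204 309961323/120099005; 309961323/120099005 3731855976/600495025]. tr(M)=103903641/14212900, det(M)=531441/3553225
eigenvalues of AᵀA: λ = (tr ± √(tr²−4·det))/2 = 729/100, 2916/142129
σ_max=√(729/100)=(27/10), σ_min=√(2916/142129)=(54/377) → κ = 18.8500

18.8500


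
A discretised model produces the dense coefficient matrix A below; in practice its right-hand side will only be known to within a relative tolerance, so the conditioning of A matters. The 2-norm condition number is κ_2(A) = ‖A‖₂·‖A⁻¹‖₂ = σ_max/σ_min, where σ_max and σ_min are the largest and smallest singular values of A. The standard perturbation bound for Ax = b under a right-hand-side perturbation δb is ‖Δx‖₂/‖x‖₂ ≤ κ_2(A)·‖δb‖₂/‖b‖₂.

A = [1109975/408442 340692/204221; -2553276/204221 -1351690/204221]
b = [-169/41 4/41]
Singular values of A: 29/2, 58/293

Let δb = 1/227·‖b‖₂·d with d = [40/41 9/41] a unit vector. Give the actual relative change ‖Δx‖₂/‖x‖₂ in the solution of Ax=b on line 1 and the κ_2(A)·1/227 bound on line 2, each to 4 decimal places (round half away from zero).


σ_max = 29/2, σ_min = 58/293
condition number: (29/2) ÷ (58/293) = 73.2500
perturbation bound = 73.2500·1/227 = 0.3227
solve Ax = b  →  x = [9.4483 -17.8621]
2-norm of b is 4.1231; of x, 20.2070
δb = ε·‖b‖·d = [0.0177 0.0040]; solving A·Δx = δb gives ‖Δx‖ = 0.0918
relative error = 0.0045
tightness: 0.0045 against a bound of 0.3227 (unrounded ratio ≈ 0.0141)

0.0045
0.3227


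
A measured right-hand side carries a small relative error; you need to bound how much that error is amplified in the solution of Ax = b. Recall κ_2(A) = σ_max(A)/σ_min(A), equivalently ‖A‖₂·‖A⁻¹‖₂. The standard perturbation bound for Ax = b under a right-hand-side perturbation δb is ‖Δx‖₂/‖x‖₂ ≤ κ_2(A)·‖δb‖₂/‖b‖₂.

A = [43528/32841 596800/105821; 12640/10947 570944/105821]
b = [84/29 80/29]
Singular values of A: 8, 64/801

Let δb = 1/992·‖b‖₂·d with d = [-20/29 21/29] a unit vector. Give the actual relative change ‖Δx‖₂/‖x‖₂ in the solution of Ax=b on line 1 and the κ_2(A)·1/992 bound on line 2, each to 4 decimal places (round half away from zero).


0.1009
0.1009

from the listed singular values, σ₁ = 8, σ_n = 64/801
condition number: 8 ÷ (64/801) = 100.1250
perturbation bound = 100.1250·1/992 = 0.1009
solve Ax = b  →  x = [0.1098 0.4878]
2-norm of b is 4.0000; of x, 0.5000
δb = ε·‖b‖·d = [-0.0028 0.0029]; solving A·Δx = δb gives ‖Δx‖ = 0.0505
dividing the unrounded norms, ‖Δx‖/‖x‖ = 0.1009
realised/bound = 1 exactly: the bound is attained for this b and d


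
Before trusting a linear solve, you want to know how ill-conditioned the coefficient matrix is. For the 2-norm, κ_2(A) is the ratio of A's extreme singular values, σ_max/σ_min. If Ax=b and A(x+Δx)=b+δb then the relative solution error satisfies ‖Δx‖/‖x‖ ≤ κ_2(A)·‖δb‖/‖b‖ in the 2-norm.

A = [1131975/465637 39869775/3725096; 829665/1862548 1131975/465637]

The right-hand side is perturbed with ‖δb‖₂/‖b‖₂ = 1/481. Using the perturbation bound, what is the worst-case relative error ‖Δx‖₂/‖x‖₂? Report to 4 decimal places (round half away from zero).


AᵀA = [12605724225/2063703184 27965442375/1031851592; 27965442375/1031851592 994411940625/8254812736]; tr = 621555525/4910656, det = 102515625/78570496
λ_max, λ_min = (621555525/4910656 ± √386205415915775625/24114542350336)/2 = 2025/16, 50625/4910656
κ_2(A) = √(λ_max/λ_min) = √((2025/16) / (50625/4910656)) = 110.8000
worst-case relative error ≤ 110.8000 × 1/481 = 0.2304

0.2304


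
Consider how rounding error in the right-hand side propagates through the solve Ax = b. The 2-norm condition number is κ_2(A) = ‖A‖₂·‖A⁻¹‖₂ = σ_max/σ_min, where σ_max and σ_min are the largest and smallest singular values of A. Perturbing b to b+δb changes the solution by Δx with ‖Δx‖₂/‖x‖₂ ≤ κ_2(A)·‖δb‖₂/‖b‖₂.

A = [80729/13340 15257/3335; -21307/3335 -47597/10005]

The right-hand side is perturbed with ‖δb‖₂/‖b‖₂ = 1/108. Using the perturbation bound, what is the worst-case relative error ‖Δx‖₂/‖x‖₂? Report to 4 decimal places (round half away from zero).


2.5556

M = AᵀA = [655457/8464 368687/6348; 368687/6348 207394/4761]. tr(M)=9217417/76176, det(M)=14641/76176
eigenvalues of AᵀA: λ = (tr ± √(tr²−4·det))/2 = 121, 121/76176
so κ_2 = √(121 / (121/76176)) = 276.0000
worst-case relative error ≤ 276.0000 × 1/108 = 2.5556


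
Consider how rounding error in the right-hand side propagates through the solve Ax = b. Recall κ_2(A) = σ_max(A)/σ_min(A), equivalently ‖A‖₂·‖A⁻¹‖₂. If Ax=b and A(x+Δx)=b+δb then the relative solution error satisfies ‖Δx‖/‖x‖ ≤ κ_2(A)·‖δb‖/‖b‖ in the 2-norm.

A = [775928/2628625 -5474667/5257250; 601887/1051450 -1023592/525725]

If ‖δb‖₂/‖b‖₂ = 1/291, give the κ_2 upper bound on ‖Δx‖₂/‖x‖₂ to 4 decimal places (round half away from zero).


M = AᵀA = [39671128249/95635562500 -33996739392/23908890625; -33996739392/23908890625 466249263001/95635562500]. tr(M)=404736313/76508450, det(M)=279841/612067600
char-poly roots: 529/100 and 529/6120676
so κ_2 = √((529/100) / (529/6120676)) = 247.4000
κ_2(A)·‖δb‖/‖b‖ = 0.8502

0.8502


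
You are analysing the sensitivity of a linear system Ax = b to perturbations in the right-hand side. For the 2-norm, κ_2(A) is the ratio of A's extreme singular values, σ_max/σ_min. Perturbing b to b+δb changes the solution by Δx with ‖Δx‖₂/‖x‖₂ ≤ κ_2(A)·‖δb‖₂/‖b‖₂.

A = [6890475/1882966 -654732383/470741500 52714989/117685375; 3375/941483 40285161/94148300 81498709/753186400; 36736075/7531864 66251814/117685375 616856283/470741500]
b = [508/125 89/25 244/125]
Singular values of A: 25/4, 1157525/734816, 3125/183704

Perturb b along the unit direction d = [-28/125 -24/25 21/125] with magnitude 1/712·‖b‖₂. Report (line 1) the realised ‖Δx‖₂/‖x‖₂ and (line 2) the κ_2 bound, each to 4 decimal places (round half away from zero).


largest singular value 25/4, smallest 3125/183704
condition number: (25/4) ÷ (3125/183704) = 367.4080
perturbation bound = 367.4080·1/712 = 0.5160
solve Ax = b  →  x = [52.2407 63.5849 -220.2726]
‖b‖ = 5.7446, ‖x‖ = 235.1428
Δx = A⁻¹·δb where δb = 1/712·5.7446·d; ‖Δx‖ = 0.4743
realised ‖Δx‖/‖x‖ = 0.0020
tightness: 0.0020 against a bound of 0.5160 (unrounded ratio ≈ 0.0039)

0.0020
0.5160


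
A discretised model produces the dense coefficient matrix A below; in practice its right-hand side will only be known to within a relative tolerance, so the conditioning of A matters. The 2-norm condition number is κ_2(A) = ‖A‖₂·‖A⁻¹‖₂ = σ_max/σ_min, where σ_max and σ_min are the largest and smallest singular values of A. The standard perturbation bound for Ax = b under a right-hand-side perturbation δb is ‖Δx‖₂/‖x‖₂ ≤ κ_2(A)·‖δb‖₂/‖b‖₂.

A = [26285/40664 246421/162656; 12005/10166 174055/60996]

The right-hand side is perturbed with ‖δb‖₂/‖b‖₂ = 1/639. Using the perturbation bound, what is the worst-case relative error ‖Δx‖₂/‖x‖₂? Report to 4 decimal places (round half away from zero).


form AᵀA = [10369625/5721664 298603795/68659968; 298603795/68659968 8599996321/823919616] with trace 59723209/4875264 and determinant 60025/19501056
eigenvalues of AᵀA: λ = (tr ± √(tr²−4·det))/2 = 49/4, 1225/4875264
κ_2(A) = √(λ_max/λ_min) = √((49/4) / (1225/4875264)) = 220.8000
bound on ‖Δx‖/‖x‖: κ·ε = 220.8000·1/639 = 0.3455

0.3455


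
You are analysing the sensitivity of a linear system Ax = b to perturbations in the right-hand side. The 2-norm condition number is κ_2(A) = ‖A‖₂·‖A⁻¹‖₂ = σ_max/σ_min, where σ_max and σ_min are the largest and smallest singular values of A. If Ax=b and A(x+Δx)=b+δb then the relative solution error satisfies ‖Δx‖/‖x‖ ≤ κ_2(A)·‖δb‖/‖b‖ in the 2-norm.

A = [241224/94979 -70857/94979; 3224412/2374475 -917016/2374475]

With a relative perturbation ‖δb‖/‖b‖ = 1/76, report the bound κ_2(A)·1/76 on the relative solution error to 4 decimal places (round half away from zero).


form AᵀA = [161816502096/19509105625 -47195823528/19509105625; -47195823528/19509105625 13767698529/19509105625] with trace 280934721/31214569 and determinant 32400/31214569
char-poly roots: 9 and 3600/31214569
σ_max=√9=3, σ_min=√(3600/31214569)=(60/5587) → κ = 279.3500
perturbation bound = 279.3500·1/76 = 3.6757

3.6757


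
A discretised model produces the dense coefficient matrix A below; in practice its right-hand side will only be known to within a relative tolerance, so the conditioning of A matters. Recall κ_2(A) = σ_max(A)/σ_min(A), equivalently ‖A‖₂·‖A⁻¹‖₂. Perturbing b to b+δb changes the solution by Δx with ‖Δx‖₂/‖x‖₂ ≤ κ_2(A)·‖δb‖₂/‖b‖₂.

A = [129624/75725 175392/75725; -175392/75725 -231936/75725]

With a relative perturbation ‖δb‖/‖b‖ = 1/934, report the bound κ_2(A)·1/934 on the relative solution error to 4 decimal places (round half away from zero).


AᵀA = [9512947008/1146855125 12682946304/1146855125; 12682946304/1146855125 16911332352/1146855125]; tr = 5284855872/229371025, det = 84934656/5734275625
λ_max, λ_min = (5284855872/229371025 ± √1117063381598244864/2104442684382025)/2 = 576/25, 147456/229371025
σ_max=√(576/25)=(24/5), σ_min=√(147456/229371025)=(384/15145) → κ = 189.3125
worst-case relative error ≤ 189.3125 × 1/934 = 0.2027

0.2027


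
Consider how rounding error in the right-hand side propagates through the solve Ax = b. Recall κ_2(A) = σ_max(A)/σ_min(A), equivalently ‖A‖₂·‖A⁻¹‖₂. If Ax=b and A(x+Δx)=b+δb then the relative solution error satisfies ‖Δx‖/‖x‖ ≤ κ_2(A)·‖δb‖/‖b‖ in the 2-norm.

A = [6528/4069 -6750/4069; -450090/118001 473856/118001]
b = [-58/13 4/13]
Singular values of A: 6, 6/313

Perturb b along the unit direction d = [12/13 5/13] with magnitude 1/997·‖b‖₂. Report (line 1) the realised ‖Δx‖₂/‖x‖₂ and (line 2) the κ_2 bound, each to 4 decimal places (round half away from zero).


from the listed singular values, σ₁ = 6, σ_n = 6/313
κ_2(A) = 6 / (6/313) = 313.0000
worst-case relative error ≤ 313.0000 × 1/997 = 0.3139
solve Ax = b  →  x = [-151.3333 -143.6667]
‖b‖ = 4.4721, ‖x‖ = 208.6669
re-solving with b+δb shifts x by Δx of norm 0.2340
dividing the unrounded norms, ‖Δx‖/‖x‖ = 0.0011
realised/bound (from unrounded values) ≈ 0.0036

0.0011
0.3139


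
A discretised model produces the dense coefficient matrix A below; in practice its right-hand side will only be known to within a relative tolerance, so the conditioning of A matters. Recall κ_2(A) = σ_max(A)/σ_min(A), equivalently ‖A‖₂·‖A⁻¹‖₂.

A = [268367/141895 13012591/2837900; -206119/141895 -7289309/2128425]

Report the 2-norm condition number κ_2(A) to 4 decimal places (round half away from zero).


209.5680

M = AᵀA = [4580235554/805367641 659452414151/48322058460; 659452414151/48322058460 94963685278369/2899323507600]. tr(M)=659482445401/17155760400, det(M)=23088025/686230416
eigenvalues of AᵀA: λ = (tr ± √(tr²−4·det))/2 = 961/25, 600625/686230416
σ_max=√(961/25)=(31/5), σ_min=√(600625/686230416)=(775/26196) → κ = 209.5680


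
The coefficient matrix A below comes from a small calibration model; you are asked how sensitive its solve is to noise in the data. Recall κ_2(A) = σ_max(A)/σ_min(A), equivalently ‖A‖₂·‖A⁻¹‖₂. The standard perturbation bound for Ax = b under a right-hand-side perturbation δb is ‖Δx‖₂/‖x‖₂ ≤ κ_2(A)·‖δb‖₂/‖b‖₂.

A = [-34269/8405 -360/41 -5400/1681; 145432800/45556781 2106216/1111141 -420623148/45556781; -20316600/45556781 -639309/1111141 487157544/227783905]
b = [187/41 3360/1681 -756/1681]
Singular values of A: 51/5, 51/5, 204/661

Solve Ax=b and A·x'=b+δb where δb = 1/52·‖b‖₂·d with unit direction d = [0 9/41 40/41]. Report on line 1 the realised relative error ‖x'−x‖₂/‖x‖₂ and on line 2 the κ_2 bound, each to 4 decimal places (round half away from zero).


0.6356
0.6356

σ_max = 51/5, σ_min = 204/661
condition number: (51/5) ÷ (204/661) = 33.0500
perturbation bound = 33.0500·1/52 = 0.6356
solve Ax = b  →  x = [-0.1155 -0.3460 -0.3275]
2-norm of b is 5.0000; of x, 0.4902
δb = ε·‖b‖·d = [0.0000 0.0211 0.0938]; solving A·Δx = δb gives ‖Δx‖ = 0.3116
relative error = 0.6356
realised/bound = 1 exactly: the bound is attained for this b and d


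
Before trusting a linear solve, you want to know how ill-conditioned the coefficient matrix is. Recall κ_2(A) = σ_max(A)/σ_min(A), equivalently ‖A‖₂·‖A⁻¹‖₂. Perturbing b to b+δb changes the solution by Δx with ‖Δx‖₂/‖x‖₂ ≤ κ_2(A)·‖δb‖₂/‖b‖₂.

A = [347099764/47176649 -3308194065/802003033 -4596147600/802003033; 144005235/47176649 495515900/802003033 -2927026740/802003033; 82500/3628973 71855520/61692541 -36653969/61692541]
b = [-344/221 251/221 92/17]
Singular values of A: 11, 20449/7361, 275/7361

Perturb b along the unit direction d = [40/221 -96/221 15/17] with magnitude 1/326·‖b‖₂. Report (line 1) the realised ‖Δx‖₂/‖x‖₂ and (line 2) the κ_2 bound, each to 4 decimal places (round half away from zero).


from the listed singular values, σ₁ = 11, σ_n = 275/7361
κ = σ_max/σ_min = 11/(275/7361) = 294.4400
perturbation bound = 294.4400·1/326 = 0.9032
solve Ax = b  →  x = [73.7749 37.7860 67.7890]
‖b‖₂ = 5.7446 and ‖x‖₂ = 107.0788
re-solving with b+δb shifts x by Δx of norm 0.4717
relative error = 0.0044
tightness: 0.0044 against a bound of 0.9032 (unrounded ratio ≈ 0.0049)

0.0044
0.9032


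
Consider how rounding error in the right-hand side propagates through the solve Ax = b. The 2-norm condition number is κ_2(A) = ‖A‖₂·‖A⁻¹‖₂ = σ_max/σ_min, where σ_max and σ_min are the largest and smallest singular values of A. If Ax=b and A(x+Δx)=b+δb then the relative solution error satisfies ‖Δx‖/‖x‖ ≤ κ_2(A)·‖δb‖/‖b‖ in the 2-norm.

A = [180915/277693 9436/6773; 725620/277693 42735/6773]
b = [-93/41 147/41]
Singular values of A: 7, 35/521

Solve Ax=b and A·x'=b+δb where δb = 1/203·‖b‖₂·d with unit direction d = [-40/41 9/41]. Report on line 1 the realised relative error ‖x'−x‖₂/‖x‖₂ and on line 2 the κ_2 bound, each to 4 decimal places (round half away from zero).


σ_max = 7, σ_min = 35/521
κ = σ_max/σ_min = 7/(35/521) = 104.2000
worst-case relative error ≤ 104.2000 × 1/203 = 0.5133
solve Ax = b  →  x = [-41.0571 17.5714]
2-norm of b is 4.2426; of x, 44.6592
with δb = [-0.0204 0.0046], A·Δx = δb → ‖Δx‖ = 0.3111
dividing the unrounded norms, ‖Δx‖/‖x‖ = 0.0070
realised/bound (from unrounded values) ≈ 0.0136

0.0070
0.5133


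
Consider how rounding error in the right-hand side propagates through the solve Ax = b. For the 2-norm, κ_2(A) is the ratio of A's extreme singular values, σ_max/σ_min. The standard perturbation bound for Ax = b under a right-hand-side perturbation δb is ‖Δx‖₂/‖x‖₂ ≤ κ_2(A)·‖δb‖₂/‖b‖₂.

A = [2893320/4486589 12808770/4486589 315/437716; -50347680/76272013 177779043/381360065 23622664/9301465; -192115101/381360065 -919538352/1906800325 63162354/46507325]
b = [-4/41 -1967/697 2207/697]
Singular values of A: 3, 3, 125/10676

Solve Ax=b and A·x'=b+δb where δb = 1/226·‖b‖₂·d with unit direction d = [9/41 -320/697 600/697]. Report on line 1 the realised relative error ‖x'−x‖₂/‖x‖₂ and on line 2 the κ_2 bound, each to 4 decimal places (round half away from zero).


0.0047
1.1337

from the listed singular values, σ₁ = 3, σ_n = 125/10676
condition number: 3 ÷ (125/10676) = 256.2240
κ_2(A)·‖δb‖/‖b‖ = 1.1337
solve Ax = b  →  x = [319.9854 -72.3384 95.3370]
2-norm of b is 4.2426; of x, 341.6323
δb = ε·‖b‖·d = [0.0041 -0.0086 0.0162]; solving A·Δx = δb gives ‖Δx‖ = 1.6033
dividing the unrounded norms, ‖Δx‖/‖x‖ = 0.0047
so the bound overstates the realised error by a factor of ≈ 241.5705 (computed from the unrounded values)


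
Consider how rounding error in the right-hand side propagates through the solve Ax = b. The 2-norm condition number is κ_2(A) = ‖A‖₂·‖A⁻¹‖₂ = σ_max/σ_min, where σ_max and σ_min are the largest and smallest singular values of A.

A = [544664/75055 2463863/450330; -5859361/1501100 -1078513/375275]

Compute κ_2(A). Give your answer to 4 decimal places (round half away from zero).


211.9200

AᵀA = [529396749089/7796890000 297775311011/5847667500; 297775311011/5847667500 670035891181/17543002500]; tr = 297788572261/2806880400, det = 112550881/449100864
solving λ² − 297788572261/2806880400·λ + 112550881/449100864 = 0 gives λ = 10609/100, 265225/112275216
κ_2(A) = √(λ_max/λ_min) = √((10609/100) / (265225/112275216)) = 211.9200


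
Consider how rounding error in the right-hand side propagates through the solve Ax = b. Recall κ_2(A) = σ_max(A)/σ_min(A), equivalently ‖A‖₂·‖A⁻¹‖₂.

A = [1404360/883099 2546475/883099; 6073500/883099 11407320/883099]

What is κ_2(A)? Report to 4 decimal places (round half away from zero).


316.7500

M = AᵀA = [23116971600/463928521 43342371000/463928521; 43342371000/463928521 81267986025/463928521]. tr(M)=361193625/1605289, det(M)=810000/1605289
char-poly roots: 225 and 3600/1605289
so κ_2 = √(225 / (3600/1605289)) = 316.7500


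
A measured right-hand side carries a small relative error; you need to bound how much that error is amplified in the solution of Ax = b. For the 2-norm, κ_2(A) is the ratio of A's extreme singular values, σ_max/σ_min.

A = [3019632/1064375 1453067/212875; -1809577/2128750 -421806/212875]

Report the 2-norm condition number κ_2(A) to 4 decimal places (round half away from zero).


327.5000

AᵀA = [63595645729/7250522500 7630996527/362526125; 7630996527/362526125 3662918413/72505225]; tr = 2543712941/42902500, det = 35153041/1072562500
eigenvalues of AᵀA: λ = (tr ± √(tr²−4·det))/2 = 5929/100, 5929/10725625
σ_max=√(5929/100)=(77/10), σ_min=√(5929/10725625)=(77/3275) → κ = 327.5000


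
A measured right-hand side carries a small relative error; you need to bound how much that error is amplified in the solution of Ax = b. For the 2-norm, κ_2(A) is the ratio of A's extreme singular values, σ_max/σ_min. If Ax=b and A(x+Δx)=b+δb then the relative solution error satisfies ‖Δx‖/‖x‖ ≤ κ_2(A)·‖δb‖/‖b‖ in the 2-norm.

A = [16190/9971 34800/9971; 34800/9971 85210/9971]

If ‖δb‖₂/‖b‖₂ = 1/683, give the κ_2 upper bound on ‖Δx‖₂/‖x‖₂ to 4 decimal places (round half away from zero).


form AᵀA = [8716900/588289 20880000/588289; 20880000/588289 50128900/588289] with trace 348200/3481 and determinant 10000/3481
solving λ² − 348200/3481·λ + 10000/3481 = 0 gives λ = 100, 100/3481
κ_2(A) = √(λ_max/λ_min) = √(100 / (100/3481)) = 59.0000
worst-case relative error ≤ 59.0000 × 1/683 = 0.0864

0.0864


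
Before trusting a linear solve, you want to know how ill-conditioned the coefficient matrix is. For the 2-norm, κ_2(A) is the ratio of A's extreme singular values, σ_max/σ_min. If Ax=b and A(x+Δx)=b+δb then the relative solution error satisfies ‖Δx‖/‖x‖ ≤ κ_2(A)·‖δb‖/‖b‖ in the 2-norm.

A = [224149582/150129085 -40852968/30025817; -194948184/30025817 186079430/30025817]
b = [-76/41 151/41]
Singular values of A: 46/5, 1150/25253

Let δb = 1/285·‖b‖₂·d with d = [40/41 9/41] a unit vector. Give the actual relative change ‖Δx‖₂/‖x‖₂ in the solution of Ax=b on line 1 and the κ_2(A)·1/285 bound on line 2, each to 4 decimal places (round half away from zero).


0.0145
0.7089

largest singular value 46/5, smallest 1150/25253
κ_2(A) = (46/5) / (1150/25253) = 202.0240
κ_2(A)·‖δb‖/‖b‖ = 0.7089
solve Ax = b  →  x = [-15.4591 -15.6016]
‖b‖₂ = 4.1231 and ‖x‖₂ = 21.9634
re-solving with b+δb shifts x by Δx of norm 0.3177
relative error = 0.0145
so the bound overstates the realised error by a factor of ≈ 49.0076 (computed from the unrounded values)


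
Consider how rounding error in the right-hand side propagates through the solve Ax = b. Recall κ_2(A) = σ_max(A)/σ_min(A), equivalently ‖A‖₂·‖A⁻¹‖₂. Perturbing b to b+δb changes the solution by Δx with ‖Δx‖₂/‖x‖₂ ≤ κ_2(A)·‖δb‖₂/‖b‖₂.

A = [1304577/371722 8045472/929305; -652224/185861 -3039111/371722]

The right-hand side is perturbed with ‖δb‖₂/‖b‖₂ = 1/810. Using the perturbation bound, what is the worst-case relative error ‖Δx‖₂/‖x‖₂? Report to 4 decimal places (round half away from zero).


0.1217

form AᵀA = [4046974713/164301124 12132487152/205376405; 12132487152/205376405 582429691521/4107528100] with trace 2022497217/12152450 and determinant 276922881/97219600
eigenvalues of AᵀA: λ = (tr ± √(tr²−4·det))/2 = 16641/100, 16641/972196
κ_2(A) = √(λ_max/λ_min) = √((16641/100) / (16641/972196)) = 98.6000
worst-case relative error ≤ 98.6000 × 1/810 = 0.1217


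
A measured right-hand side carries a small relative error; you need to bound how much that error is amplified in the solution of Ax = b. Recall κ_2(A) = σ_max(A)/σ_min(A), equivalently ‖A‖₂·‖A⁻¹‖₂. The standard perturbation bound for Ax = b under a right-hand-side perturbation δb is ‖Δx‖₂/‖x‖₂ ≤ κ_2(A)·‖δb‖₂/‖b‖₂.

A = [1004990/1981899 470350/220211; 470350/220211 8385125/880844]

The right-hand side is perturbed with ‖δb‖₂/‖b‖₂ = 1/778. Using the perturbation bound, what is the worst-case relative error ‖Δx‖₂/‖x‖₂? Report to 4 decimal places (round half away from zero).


0.4849

form AᵀA = [11260894600/2336658921 11120249875/519257538; 11120249875/519257538 43932175625/461562256] with trace 2224081225/22240656 and determinant 390625/5560164
eigenvalues of AᵀA: λ = (tr ± √(tr²−4·det))/2 = 100, 15625/22240656
σ_max=√100=10, σ_min=√(15625/22240656)=(125/4716) → κ = 377.2800
perturbation bound = 377.2800·1/778 = 0.4849


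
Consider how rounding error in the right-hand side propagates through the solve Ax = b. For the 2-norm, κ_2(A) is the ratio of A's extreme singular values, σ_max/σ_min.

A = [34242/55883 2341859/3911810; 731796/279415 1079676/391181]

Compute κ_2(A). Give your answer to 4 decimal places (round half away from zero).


AᵀA = [336013236/46444225 98774247/13004383; 98774247/13004383 72608167801/9103068100]; tr = 164645377/10824100, det = 1028196/67650625
λ_max, λ_min = (164645377/10824100 ± √1084039096713001/4686445632400)/2 = 1521/100, 2704/2706025
κ_2(A) = √(λ_max/λ_min) = √((1521/100) / (2704/2706025)) = 123.3750

123.3750


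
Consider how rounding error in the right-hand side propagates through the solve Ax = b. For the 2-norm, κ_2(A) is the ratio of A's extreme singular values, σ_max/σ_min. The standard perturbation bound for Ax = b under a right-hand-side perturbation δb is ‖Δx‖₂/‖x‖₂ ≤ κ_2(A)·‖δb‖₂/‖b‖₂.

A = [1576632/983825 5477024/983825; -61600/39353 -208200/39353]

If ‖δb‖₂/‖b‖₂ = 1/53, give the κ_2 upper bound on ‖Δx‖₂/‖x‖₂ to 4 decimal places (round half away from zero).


form AᵀA = [5775705664/1150905625 19798990848/1150905625; 19798990848/1150905625 67883254336/1150905625] with trace 117854336/1841449 and determinant 102400/1841449
eigenvalues of AᵀA: λ = (tr ± √(tr²−4·det))/2 = 64, 1600/1841449
κ_2(A) = √(λ_max/λ_min) = √(64 / (1600/1841449)) = 271.4000
perturbation bound = 271.4000·1/53 = 5.1208

5.1208


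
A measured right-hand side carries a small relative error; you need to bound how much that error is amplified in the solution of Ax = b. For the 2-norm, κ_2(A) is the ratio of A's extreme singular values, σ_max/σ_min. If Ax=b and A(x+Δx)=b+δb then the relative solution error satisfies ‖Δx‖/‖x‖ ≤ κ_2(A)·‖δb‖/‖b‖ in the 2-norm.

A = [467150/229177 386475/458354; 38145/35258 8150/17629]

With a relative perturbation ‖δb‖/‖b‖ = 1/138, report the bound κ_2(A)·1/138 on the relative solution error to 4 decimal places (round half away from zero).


M = AᵀA = [3871344025/726949444 403254000/181737361; 403254000/181737361 672195625/726949444]. tr(M)=13442425/2150738, det(M)=15625/17205904
solving λ² − 13442425/2150738·λ + 15625/17205904 = 0 gives λ = 25/4, 625/4301476
κ = σ_max/σ_min = (5/2)/(25/2074) = 207.4000
bound on ‖Δx‖/‖x‖: κ·ε = 207.4000·1/138 = 1.5029

1.5029


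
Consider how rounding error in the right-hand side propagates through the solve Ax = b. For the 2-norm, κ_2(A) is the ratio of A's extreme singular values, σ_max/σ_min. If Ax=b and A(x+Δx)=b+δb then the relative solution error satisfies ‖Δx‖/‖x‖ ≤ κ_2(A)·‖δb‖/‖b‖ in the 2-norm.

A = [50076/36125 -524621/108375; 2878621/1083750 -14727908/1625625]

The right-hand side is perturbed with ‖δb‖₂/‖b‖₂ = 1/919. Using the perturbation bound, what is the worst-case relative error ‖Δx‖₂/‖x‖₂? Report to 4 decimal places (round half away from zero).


M = AᵀA = [36482020969/4064062500 -93802733206/3048046875; -93802733206/3048046875 964835268601/9144140625]. tr(M)=6700286821/58522500, det(M)=131079601/1463062500
eigenvalues of AᵀA: λ = (tr ± √(tr²−4·det))/2 = 11449/100, 11449/14630625
so κ_2 = √((11449/100) / (11449/14630625)) = 382.5000
perturbation bound = 382.5000·1/919 = 0.4162

0.4162


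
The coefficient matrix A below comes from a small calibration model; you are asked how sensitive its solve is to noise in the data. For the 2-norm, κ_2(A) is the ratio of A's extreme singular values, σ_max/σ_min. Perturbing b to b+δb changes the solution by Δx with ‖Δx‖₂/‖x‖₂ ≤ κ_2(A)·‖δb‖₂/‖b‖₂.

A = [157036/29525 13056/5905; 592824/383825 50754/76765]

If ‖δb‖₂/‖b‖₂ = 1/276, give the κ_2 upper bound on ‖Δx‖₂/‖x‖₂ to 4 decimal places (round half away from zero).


M = AᵀA = [7230451024/235714609 3012659760/235714609; 3012659760/235714609 1255342500/235714609]. tr(M)=50211796/1394761, det(M)=14400/1394761
λ_max, λ_min = (50211796/1394761 ± √2521144119312016/1945358247121)/2 = 36, 400/1394761
so κ_2 = √(36 / (400/1394761)) = 354.3000
perturbation bound = 354.3000·1/276 = 1.2837

1.2837


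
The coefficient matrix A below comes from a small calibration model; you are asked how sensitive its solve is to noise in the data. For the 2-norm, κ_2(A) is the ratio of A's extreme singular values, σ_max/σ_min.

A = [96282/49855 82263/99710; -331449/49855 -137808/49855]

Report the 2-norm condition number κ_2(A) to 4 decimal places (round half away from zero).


383.5000

AᵀA = [4765146525/99420841 1985461875/99420841; 1985461875/99420841 3309255225/397683364]; tr = 132365925/2353156, det = 50625/2353156
solving λ² − 132365925/2353156·λ + 50625/2353156 = 0 gives λ = 225/4, 225/588289
σ_max=√(225/4)=(15/2), σ_min=√(225/588289)=(15/767) → κ = 383.5000


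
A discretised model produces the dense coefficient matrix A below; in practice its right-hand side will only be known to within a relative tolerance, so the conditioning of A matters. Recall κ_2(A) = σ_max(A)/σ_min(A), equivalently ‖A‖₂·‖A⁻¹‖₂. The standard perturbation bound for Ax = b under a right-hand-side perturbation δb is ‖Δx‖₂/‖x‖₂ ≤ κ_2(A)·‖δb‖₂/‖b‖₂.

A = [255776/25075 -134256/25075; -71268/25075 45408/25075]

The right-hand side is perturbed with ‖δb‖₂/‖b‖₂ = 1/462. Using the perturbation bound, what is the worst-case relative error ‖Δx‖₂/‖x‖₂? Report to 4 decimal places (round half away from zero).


0.0958

M = AᵀA = [112800784/1006009 -60120960/1006009; -60120960/1006009 32138496/1006009]. tr(M)=501520/3481, det(M)=36864/3481
char-poly roots: 144 and 256/3481
κ = σ_max/σ_min = 12/(16/59) = 44.2500
perturbation bound = 44.2500·1/462 = 0.0958


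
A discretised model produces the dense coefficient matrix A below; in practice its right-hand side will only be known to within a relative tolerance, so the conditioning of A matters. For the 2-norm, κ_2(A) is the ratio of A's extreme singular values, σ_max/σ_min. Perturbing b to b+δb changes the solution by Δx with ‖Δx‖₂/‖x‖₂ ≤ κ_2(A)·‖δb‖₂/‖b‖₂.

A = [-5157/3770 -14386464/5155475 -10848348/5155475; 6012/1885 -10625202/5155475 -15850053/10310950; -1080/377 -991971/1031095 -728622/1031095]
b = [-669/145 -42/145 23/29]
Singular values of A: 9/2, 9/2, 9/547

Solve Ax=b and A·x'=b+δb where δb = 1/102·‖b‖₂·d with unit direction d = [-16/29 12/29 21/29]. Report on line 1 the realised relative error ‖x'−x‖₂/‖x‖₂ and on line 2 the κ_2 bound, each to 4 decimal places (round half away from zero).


0.0153
2.6814

from the listed singular values, σ₁ = 9/2, σ_n = 9/547
κ = σ_max/σ_min = (9/2)/(9/547) = 273.5000
perturbation bound = 273.5000·1/102 = 2.6814
solve Ax = b  →  x = [0.1538 -108.7709 146.3385]
‖b‖₂ = 4.6904 and ‖x‖₂ = 182.3351
Δx = A⁻¹·δb where δb = 1/102·4.6904·d; ‖Δx‖ = 2.7948
dividing the unrounded norms, ‖Δx‖/‖x‖ = 0.0153
so the bound overstates the realised error by a factor of ≈ 174.9329 (computed from the unrounded values)


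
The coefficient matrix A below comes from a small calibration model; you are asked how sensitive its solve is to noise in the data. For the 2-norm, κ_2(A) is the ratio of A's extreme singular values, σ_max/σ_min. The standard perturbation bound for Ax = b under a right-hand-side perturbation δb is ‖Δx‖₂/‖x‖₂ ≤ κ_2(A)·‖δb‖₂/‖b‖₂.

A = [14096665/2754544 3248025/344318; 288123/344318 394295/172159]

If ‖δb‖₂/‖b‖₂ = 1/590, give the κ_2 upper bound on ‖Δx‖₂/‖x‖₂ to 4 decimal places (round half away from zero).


0.0536

AᵀA = [121373536801/4513689856 28318862385/564211232; 28318862385/564211232 6645770725/70526404]; tr = 1891705409/15618304, det = 228765625/15618304
eigenvalues of AᵀA: λ = (tr ± √(tr²−4·det))/2 = 121, 1890625/15618304
κ_2(A) = √(λ_max/λ_min) = √(121 / (1890625/15618304)) = 31.6160
κ_2(A)·‖δb‖/‖b‖ = 0.0536


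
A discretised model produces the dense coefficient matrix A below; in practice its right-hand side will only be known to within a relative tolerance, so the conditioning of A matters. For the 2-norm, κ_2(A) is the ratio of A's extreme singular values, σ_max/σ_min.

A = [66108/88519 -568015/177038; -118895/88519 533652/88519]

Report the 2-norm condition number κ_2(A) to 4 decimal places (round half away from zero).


254.0000

M = AᵀA = [64035601/27112849 -284511150/27112849; -284511150/27112849 5058058369/108451396]. tr(M)=3161333/64516, det(M)=2401/64516
char-poly roots: 49 and 49/64516
κ = σ_max/σ_min = 7/(7/254) = 254.0000


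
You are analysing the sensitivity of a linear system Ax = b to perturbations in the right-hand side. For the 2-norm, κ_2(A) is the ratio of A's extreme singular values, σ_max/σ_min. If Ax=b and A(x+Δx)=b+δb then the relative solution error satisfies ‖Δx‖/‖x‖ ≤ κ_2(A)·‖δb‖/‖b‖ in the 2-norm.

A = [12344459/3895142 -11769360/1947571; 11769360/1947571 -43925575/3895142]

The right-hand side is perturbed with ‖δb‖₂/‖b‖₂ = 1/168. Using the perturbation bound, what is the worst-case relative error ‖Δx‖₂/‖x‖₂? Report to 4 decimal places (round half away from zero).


1.6045

AᵀA = [2444487914329/52498723876 -1145782504080/13124680969; -1145782504080/13124680969 8593520686225/52498723876]; tr = 19096900693/90828242, det = 442050625/726625936
char-poly roots: 841/4 and 525625/181656484
σ_max=√(841/4)=(29/2), σ_min=√(525625/181656484)=(725/13478) → κ = 269.5600
worst-case relative error ≤ 269.5600 × 1/168 = 1.6045


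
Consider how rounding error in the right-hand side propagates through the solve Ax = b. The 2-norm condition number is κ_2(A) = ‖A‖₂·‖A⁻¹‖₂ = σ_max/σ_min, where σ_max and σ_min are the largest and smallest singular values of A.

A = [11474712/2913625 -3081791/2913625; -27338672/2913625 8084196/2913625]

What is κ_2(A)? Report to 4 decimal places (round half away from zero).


M = AᵀA = [5201609480512/50232015625 -1517005011816/50232015625; -1517005011816/50232015625 442909235113/50232015625]. tr(M)=1806245989/16074245, det(M)=2019963136/2009280625
solving λ² − 1806245989/16074245·λ + 2019963136/2009280625 = 0 gives λ = 2809/25, 719104/80371225
so κ_2 = √((2809/25) / (719104/80371225)) = 112.0625

112.0625


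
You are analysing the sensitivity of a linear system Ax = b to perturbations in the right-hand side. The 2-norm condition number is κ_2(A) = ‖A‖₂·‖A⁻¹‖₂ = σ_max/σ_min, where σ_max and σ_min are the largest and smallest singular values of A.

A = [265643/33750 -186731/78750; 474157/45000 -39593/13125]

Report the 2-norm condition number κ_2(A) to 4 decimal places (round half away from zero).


M = AᵀA = [126099320041/729000000 -10726689959/212625000; -10726689959/212625000 3652090789/248062500]. tr(M)=10727628409/57153600, det(M)=352275361/228614400
solving λ² − 10727628409/57153600·λ + 352275361/228614400 = 0 gives λ = 18769/100, 18769/2286144
κ_2(A) = √(λ_max/λ_min) = √((18769/100) / (18769/2286144)) = 151.2000

151.2000


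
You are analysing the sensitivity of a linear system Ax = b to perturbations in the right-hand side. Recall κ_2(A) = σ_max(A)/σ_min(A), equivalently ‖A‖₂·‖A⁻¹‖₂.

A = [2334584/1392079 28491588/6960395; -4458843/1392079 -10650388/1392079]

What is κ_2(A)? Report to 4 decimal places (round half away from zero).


314.9500

M = AᵀA = [6742497565/515806213 80904457116/2579031065; 80904457116/2579031065 970864972192/12895155325]. tr(M)=87648262409/991935025, det(M)=78074896/991935025
char-poly roots: 2209/25 and 35344/39677401
so κ_2 = √((2209/25) / (35344/39677401)) = 314.9500


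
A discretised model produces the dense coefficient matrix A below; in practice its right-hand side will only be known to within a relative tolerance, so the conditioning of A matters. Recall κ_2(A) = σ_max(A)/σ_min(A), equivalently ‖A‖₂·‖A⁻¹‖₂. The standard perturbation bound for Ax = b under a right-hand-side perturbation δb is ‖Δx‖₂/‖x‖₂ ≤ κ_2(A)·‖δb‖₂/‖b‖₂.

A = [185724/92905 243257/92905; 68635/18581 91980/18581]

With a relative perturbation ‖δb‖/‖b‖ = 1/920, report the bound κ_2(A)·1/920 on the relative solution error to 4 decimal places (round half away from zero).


M = AᵀA = [526859809/29866225 702438912/29866225; 702438912/29866225 936615841/29866225]. tr(M)=58539026/1194649, det(M)=60025/1194649
eigenvalues of AᵀA: λ = (tr ± √(tr²−4·det))/2 = 49, 1225/1194649
κ = σ_max/σ_min = 7/(35/1093) = 218.6000
κ_2(A)·‖δb‖/‖b‖ = 0.2376

0.2376


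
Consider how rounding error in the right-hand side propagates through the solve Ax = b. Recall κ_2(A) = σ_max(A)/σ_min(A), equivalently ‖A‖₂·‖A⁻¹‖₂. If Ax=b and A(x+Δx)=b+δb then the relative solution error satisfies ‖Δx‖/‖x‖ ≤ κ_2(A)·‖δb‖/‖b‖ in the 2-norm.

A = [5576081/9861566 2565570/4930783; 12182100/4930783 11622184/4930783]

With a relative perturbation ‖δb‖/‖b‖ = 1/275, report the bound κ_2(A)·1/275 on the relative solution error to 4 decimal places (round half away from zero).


0.9425

form AᵀA = [371628150481/57852756676 88480381185/14463189169; 88480381185/14463189169 84269667076/14463189169] with trace 842695385/68790436 and determinant 38416/17197609
λ_max, λ_min = (842695385/68790436 ± √710093229446068209/4732124085070096)/2 = 49/4, 3136/17197609
κ = σ_max/σ_min = (7/2)/(56/4147) = 259.1875
bound on ‖Δx‖/‖x‖: κ·ε = 259.1875·1/275 = 0.9425


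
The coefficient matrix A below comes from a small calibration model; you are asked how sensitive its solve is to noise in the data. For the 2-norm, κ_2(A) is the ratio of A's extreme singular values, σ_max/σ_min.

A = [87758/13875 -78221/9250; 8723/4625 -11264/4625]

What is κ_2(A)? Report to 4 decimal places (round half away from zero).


222.0000

form AᵀA = [13418053/308025 -5963243/102675; -5963243/102675 10601657/136900] with trace 5963485/49284 and determinant 14641/49284
solving λ² − 5963485/49284·λ + 14641/49284 = 0 gives λ = 121, 121/49284
σ_max=√121=11, σ_min=√(121/49284)=(11/222) → κ = 222.0000


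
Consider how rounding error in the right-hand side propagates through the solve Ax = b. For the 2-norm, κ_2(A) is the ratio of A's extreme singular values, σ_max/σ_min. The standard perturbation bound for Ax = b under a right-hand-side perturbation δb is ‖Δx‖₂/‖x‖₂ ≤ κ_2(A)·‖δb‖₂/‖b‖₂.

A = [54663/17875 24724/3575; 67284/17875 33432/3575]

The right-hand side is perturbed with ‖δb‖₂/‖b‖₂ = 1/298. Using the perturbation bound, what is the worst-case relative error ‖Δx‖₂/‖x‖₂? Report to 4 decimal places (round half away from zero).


form AᵀA = [300607209/12780625 144037068/2556125; 144037068/2556125 69158992/511225] with trace 12009361/75625 and determinant 12446784/1890625
char-poly roots: 3969/25 and 3136/75625
σ_max=√(3969/25)=(63/5), σ_min=√(3136/75625)=(56/275) → κ = 61.8750
perturbation bound = 61.8750·1/298 = 0.2076

0.2076
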